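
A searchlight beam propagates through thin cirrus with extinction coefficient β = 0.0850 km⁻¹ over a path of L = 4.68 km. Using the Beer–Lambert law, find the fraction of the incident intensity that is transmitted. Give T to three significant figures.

τ = β·L = 0.0850 × 4.68 = 0.3978.
T = exp(−0.3978) = 0.6718.

0.672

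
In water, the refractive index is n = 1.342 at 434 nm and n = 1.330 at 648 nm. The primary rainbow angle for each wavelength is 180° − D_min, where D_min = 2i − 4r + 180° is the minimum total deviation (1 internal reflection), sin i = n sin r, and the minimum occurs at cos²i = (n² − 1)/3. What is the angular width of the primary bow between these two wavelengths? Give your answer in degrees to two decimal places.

1.73°

At 434 nm (n = 1.342): cos²i = 0.26699 → i = 58.888°, r = 39.641°, D_min = 139.213°, rainbow angle = 40.787°.
At 648 nm (n = 1.330): cos²i = 0.25630 → i = 59.585°, r = 40.422°, D_min = 137.484°, rainbow angle = 42.516°.
Angular width = |40.787° − 42.516°| = 1.729°.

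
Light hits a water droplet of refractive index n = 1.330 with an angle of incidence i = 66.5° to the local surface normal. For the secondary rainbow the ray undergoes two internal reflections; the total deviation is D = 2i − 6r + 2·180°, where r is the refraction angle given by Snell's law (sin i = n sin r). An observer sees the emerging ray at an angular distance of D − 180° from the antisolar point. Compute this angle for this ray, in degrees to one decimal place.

51.4°

sin r = sin 66.5° / 1.330 = 0.9171/1.330 = 0.6895; r = 43.59°.
D = 2·66.5° − 6·43.59° + 2·180° = 133.00° − 261.55° + 360° = 231.45°.
Angle from antisolar point = D − 180° = 51.45°.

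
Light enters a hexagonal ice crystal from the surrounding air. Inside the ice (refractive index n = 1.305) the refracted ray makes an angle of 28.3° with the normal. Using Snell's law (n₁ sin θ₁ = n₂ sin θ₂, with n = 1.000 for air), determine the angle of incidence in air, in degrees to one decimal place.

38.2°

Snell: sin θ_i = n · sin θ_r = 1.305 × sin 28.3° = 1.305 × 0.4741 = 0.6187.
θ_i = arcsin(0.6187) = 38.22°.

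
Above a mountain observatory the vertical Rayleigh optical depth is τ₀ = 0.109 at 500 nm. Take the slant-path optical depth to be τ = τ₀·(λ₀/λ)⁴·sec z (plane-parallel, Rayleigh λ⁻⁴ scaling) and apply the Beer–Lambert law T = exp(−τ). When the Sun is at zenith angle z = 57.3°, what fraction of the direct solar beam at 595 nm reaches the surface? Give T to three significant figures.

sec 57.3° = 1.8510.
τ = 0.109 × (500/595)⁴ × 1.8510 = 0.109 × 0.4987 × 1.8510 = 0.1006.
T = exp(−0.1006) = 0.9043.

0.904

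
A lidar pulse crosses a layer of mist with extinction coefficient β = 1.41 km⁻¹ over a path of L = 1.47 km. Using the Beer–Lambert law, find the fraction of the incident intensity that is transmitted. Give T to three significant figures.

τ = β·L = 1.41 × 1.47 = 2.0727.
T = exp(−2.0727) = 0.1258.

0.126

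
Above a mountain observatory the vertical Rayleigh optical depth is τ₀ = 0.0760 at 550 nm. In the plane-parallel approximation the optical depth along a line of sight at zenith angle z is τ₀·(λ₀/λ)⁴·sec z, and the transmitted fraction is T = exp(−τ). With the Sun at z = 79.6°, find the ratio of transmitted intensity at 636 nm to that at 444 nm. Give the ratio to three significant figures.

2.13

Airmass: sec 79.6° = 5.5396.
τ(636 nm) = 0.0760 × (550/636)⁴ × 5.5396 = 0.0760 × 0.5593 × 5.5396 = 0.2355.
τ(444 nm) = 0.0760 × (550/444)⁴ × 5.5396 = 0.0760 × 2.3546 × 5.5396 = 0.9913.
T(636)/T(444) = exp(τ_B − τ_A) = exp(0.7559) = 2.1294.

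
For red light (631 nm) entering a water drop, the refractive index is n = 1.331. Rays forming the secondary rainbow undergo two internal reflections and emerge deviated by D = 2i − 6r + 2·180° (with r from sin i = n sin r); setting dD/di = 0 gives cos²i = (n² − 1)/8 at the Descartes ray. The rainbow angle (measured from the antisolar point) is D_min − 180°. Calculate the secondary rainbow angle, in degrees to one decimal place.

50.4°

cos²i = (1.77156 − 1)/8 = 0.09645; i = arccos(0.31056) = 71.907°.
sin r = sin 71.907°/1.331 = 0.71417; r = 45.575°.
D_min = 2·71.907° − 6·45.575° + 360° = 230.365°.
Rainbow angle = D_min − 180° = 50.365°.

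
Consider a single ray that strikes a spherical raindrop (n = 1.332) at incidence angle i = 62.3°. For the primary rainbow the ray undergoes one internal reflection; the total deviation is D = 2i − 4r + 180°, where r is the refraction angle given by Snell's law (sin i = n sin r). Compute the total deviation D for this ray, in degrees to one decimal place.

sin r = sin 62.3° / 1.332 = 0.8854/1.332 = 0.6647; r = 41.66°.
D = 2·62.3° − 4·41.66° + 180° = 124.60° − 166.64° + 180° = 137.96°.

138.0°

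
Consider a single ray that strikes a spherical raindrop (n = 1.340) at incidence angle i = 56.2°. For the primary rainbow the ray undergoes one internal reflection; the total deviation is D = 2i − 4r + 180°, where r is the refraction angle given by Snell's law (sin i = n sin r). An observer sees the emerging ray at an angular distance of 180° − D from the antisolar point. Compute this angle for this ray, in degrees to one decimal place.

40.9°

sin r = sin 56.2° / 1.340 = 0.8310/1.340 = 0.6201; r = 38.33°.
D = 2·56.2° − 4·38.33° + 180° = 112.40° − 153.30° + 180° = 139.10°.
Angle from antisolar point = 180° − D = 40.90°.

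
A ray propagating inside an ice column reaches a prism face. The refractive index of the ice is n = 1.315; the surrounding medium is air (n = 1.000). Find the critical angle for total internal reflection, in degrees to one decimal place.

sin θ_c = n_air / n = 1.000 / 1.315 = 0.7605.
θ_c = arcsin(0.7605) = 49.50°.

49.5°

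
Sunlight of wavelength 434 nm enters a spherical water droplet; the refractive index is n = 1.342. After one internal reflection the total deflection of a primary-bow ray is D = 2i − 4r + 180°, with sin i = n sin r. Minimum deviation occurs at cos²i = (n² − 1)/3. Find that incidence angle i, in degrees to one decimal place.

58.9°

cos²i = (1.342² − 1)/3 = (1.80096 − 1)/3 = 0.26699.
cos i = 0.51671, so i = 58.888°.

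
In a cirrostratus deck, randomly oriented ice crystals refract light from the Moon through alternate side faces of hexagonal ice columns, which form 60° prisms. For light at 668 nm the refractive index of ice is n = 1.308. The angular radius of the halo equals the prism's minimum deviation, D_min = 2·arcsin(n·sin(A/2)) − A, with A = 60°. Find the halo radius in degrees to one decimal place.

21.7°

n·sin(A/2) = 1.308 × sin 30° = 1.308 × 0.5000 = 0.6540.
D_min = 2·arcsin(0.6540) − 60° = 2 × 40.844° − 60° = 21.688°.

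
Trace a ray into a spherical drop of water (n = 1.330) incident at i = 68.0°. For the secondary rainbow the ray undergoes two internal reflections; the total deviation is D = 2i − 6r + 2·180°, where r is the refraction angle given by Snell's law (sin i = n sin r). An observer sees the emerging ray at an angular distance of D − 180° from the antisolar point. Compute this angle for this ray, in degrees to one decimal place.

sin r = sin 68.0° / 1.330 = 0.9272/1.330 = 0.6971; r = 44.20°.
D = 2·68.0° − 6·44.20° + 2·180° = 136.00° − 265.18° + 360° = 230.82°.
Angle from antisolar point = D − 180° = 50.82°.

50.8°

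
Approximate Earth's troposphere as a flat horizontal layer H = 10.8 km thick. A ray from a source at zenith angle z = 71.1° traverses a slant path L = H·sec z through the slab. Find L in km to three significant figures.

sec z = 1/cos 71.1° = 3.0872.
L = 10.8 × 3.0872 = 33.342 km.

33.3 km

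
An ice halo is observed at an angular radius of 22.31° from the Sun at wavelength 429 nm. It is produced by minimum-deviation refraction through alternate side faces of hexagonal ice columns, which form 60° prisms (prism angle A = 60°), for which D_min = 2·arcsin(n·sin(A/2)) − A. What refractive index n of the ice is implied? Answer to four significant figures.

Rearranging: n = sin((D_min + A)/2) / sin(A/2).
(D_min + A)/2 = (22.31° + 60°)/2 = 41.155°.
n = sin 41.155° / sin 30° = 0.6581 / 0.5000 = 1.3162.

1.316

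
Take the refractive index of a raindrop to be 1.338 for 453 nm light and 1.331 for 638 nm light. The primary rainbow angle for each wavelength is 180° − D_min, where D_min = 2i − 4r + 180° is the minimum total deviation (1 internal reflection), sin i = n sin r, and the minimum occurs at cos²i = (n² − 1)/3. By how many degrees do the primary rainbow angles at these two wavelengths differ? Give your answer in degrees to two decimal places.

1.01°

At 453 nm (n = 1.338): cos²i = 0.26341 → i = 59.120°, r = 39.899°, D_min = 138.643°, rainbow angle = 41.357°.
At 638 nm (n = 1.331): cos²i = 0.25719 → i = 59.527°, r = 40.356°, D_min = 137.630°, rainbow angle = 42.370°.
Angular width = |41.357° − 42.370°| = 1.013°.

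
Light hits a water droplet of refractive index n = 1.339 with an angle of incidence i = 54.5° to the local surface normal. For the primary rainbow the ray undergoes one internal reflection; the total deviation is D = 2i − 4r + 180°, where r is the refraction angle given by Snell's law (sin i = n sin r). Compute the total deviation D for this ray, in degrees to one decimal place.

139.2°

sin r = sin 54.5° / 1.339 = 0.8141/1.339 = 0.6080; r = 37.45°.
D = 2·54.5° − 4·37.45° + 180° = 109.00° − 149.78° + 180° = 139.22°.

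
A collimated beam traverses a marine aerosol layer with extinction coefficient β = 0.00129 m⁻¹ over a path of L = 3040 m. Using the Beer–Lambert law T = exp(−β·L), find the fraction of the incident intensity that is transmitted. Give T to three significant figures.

0.0198

τ = β·L = 0.00129 × 3040 = 3.9216.
T = exp(−3.9216) = 0.0198.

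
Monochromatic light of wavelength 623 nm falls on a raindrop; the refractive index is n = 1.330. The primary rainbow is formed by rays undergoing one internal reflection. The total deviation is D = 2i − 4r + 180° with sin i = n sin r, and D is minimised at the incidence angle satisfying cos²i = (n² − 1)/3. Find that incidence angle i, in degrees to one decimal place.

cos²i = (1.330² − 1)/3 = (1.76890 − 1)/3 = 0.25630.
cos i = 0.50626, so i = 59.585°.

59.6°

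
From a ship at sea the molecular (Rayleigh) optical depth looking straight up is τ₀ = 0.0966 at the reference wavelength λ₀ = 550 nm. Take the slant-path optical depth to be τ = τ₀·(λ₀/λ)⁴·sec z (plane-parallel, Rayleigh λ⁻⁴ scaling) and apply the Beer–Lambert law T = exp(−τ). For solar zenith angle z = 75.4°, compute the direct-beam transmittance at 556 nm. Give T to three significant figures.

sec 75.4° = 3.9672.
τ = 0.0966 × (550/556)⁴ × 3.9672 = 0.0966 × 0.9575 × 3.9672 = 0.3670.
T = exp(−0.3670) = 0.6928.

0.693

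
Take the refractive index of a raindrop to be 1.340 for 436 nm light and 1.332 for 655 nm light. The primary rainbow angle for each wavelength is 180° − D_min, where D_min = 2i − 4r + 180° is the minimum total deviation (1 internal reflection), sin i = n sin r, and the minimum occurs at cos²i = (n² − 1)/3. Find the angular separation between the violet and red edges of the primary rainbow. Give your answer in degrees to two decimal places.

At 436 nm (n = 1.340): cos²i = 0.26520 → i = 59.004°, r = 39.770°, D_min = 138.929°, rainbow angle = 41.071°.
At 655 nm (n = 1.332): cos²i = 0.25807 → i = 59.469°, r = 40.290°, D_min = 137.776°, rainbow angle = 42.224°.
Angular width = |41.071° − 42.224°| = 1.153°.

1.15°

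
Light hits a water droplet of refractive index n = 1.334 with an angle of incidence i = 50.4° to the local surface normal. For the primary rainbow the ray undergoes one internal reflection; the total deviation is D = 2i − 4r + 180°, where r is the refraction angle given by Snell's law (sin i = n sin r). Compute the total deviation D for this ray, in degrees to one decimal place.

sin r = sin 50.4° / 1.334 = 0.7705/1.334 = 0.5776; r = 35.28°.
D = 2·50.4° − 4·35.28° + 180° = 100.80° − 141.13° + 180° = 139.67°.

139.7°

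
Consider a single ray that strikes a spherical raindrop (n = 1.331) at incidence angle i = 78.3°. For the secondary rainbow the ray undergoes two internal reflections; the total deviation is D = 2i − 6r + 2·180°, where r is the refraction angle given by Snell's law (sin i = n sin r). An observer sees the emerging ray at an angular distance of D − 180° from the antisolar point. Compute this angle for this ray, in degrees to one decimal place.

sin r = sin 78.3° / 1.331 = 0.9792/1.331 = 0.7357; r = 47.37°.
D = 2·78.3° − 6·47.37° + 2·180° = 156.60° − 284.20° + 360° = 232.40°.
Angle from antisolar point = D − 180° = 52.40°.

52.4°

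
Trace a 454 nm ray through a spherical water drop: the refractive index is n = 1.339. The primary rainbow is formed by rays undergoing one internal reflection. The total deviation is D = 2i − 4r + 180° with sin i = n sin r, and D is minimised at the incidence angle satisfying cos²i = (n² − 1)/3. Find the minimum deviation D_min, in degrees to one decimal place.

cos²i = (1.79292 − 1)/3 = 0.26431; i = arccos(0.51411) = 59.062°.
sin r = sin 59.062°/1.339 = 0.64057; r = 39.834°.
D_min = 2·59.062° − 4·39.834° + 180° = 138.786°.

138.8°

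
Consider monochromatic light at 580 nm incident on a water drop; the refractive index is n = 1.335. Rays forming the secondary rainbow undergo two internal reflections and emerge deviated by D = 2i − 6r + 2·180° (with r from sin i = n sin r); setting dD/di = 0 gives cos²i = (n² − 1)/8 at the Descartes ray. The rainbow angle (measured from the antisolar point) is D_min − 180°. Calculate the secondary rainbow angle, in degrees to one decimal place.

cos²i = (1.78222 − 1)/8 = 0.09778; i = arccos(0.31269) = 71.778°.
sin r = sin 71.778°/1.335 = 0.71150; r = 45.357°.
D_min = 2·71.778° − 6·45.357° + 360° = 231.414°.
Rainbow angle = D_min − 180° = 51.414°.

51.4°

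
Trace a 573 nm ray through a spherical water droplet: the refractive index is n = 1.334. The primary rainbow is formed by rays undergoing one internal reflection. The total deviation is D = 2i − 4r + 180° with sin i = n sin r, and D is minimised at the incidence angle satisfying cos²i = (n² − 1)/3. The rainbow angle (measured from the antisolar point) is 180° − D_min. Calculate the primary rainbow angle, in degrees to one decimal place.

41.9°

cos²i = (1.77956 − 1)/3 = 0.25985; i = arccos(0.50976) = 59.352°.
sin r = sin 59.352°/1.334 = 0.64492; r = 40.159°.
D_min = 2·59.352° − 4·40.159° + 180° = 138.067°.
Rainbow angle = 180° − D_min = 41.933°.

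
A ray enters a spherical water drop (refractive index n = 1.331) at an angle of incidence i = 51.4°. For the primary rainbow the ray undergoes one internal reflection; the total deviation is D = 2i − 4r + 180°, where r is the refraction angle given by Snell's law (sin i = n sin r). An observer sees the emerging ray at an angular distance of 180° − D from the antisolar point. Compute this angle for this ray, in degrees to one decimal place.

41.0°

sin r = sin 51.4° / 1.331 = 0.7815/1.331 = 0.5872; r = 35.96°.
D = 2·51.4° − 4·35.96° + 180° = 102.80° − 143.83° + 180° = 138.97°.
Angle from antisolar point = 180° − D = 41.03°.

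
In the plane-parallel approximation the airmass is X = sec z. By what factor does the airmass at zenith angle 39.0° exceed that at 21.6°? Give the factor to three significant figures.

X(39.0°)/X(21.6°) = sec 39.0° / sec 21.6° = cos 21.6° / cos 39.0° = 0.9298/0.7771 = 1.1964.

1.20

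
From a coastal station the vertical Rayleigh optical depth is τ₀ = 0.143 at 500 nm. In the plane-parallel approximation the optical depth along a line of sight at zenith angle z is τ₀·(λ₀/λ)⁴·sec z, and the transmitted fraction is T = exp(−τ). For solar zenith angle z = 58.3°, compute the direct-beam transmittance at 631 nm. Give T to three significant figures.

0.898

sec 58.3° = 1.9031.
τ = 0.143 × (500/631)⁴ × 1.9031 = 0.143 × 0.3942 × 1.9031 = 0.1073.
T = exp(−0.1073) = 0.8983.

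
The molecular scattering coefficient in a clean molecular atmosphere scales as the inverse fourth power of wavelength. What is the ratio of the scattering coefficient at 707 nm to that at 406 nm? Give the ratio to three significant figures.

0.109

Rayleigh scattering ∝ λ⁻⁴, so the ratio of coefficients is the inverse fourth power of the wavelength ratio.
σ(707)/σ(406) = (406/707)⁴ = (0.5743)⁴ = 0.1087.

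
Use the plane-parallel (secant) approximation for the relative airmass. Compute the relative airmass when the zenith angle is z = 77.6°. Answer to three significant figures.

4.66

X = sec z = 1/cos 77.6° = 1/0.2147 = 4.6569.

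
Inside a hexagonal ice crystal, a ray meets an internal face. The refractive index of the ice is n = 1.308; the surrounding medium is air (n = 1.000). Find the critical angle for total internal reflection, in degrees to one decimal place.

49.9°

sin θ_c = n_air / n = 1.000 / 1.308 = 0.7645.
θ_c = arcsin(0.7645) = 49.86°.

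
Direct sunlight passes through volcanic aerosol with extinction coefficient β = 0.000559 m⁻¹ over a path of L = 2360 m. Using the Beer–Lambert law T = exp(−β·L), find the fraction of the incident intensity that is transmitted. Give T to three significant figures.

0.267

τ = β·L = 0.000559 × 2360 = 1.3192.
T = exp(−1.3192) = 0.2673.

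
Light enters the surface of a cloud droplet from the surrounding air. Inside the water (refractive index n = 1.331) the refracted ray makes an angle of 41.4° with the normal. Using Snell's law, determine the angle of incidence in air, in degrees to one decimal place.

61.7°

Snell: sin θ_i = n · sin θ_r = 1.331 × sin 41.4° = 1.331 × 0.6613 = 0.8802.
θ_i = arcsin(0.8802) = 61.67°.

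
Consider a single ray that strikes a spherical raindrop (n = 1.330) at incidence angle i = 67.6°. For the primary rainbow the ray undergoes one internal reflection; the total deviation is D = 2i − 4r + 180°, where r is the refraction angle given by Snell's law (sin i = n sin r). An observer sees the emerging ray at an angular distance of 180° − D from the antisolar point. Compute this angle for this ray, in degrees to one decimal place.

41.0°

sin r = sin 67.6° / 1.330 = 0.9245/1.330 = 0.6951; r = 44.04°.
D = 2·67.6° − 4·44.04° + 180° = 135.20° − 176.16° + 180° = 139.04°.
Angle from antisolar point = 180° − D = 40.96°.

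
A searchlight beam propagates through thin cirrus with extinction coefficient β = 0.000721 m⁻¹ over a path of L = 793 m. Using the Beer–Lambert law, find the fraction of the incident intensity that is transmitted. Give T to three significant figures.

τ = β·L = 0.000721 × 793 = 0.5718.
T = exp(−0.5718) = 0.5645.

0.565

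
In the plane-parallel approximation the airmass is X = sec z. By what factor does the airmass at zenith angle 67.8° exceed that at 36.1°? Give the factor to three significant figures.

2.14

X(67.8°)/X(36.1°) = sec 67.8° / sec 36.1° = cos 36.1° / cos 67.8° = 0.8080/0.3778 = 2.1384.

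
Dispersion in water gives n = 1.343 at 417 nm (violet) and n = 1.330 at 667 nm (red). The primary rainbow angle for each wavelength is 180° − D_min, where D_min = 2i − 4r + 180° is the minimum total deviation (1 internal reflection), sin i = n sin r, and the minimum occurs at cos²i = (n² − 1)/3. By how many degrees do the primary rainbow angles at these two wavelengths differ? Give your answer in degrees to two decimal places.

1.87°

At 417 nm (n = 1.343): cos²i = 0.26788 → i = 58.830°, r = 39.577°, D_min = 139.354°, rainbow angle = 40.646°.
At 667 nm (n = 1.330): cos²i = 0.25630 → i = 59.585°, r = 40.422°, D_min = 137.484°, rainbow angle = 42.516°.
Angular width = |40.646° − 42.516°| = 1.871°.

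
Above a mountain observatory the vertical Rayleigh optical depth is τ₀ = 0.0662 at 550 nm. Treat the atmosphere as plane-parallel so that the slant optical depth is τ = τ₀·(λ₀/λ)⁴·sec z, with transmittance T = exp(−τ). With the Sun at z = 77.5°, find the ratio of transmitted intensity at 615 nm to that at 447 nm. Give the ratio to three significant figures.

1.66

Airmass: sec 77.5° = 4.6202.
τ(615 nm) = 0.0662 × (550/615)⁴ × 4.6202 = 0.0662 × 0.6397 × 4.6202 = 0.1956.
τ(447 nm) = 0.0662 × (550/447)⁴ × 4.6202 = 0.0662 × 2.2920 × 4.6202 = 0.7010.
T(615)/T(447) = exp(τ_B − τ_A) = exp(0.5054) = 1.6576.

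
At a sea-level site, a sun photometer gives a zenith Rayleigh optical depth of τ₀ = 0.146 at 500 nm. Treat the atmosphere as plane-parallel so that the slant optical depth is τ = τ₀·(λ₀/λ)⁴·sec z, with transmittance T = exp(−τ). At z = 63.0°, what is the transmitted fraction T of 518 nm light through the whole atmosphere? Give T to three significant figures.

0.756

sec 63.0° = 2.2027.
τ = 0.146 × (500/518)⁴ × 2.2027 = 0.146 × 0.8681 × 2.2027 = 0.2792.
T = exp(−0.2792) = 0.7564.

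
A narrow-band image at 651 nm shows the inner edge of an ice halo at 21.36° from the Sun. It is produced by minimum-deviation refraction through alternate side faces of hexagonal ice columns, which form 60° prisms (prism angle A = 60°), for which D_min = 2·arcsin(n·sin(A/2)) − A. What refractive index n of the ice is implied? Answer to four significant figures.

1.304

Rearranging: n = sin((D_min + A)/2) / sin(A/2).
(D_min + A)/2 = (21.36° + 60°)/2 = 40.680°.
n = sin 40.680° / sin 30° = 0.6518 / 0.5000 = 1.3037.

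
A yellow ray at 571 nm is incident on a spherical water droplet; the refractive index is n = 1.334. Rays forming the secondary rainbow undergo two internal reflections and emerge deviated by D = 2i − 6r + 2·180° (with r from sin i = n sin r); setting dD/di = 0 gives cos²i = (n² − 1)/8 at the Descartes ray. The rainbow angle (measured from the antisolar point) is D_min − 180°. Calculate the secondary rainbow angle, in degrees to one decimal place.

51.2°

cos²i = (1.77956 − 1)/8 = 0.09744; i = arccos(0.31216) = 71.810°.
sin r = sin 71.810°/1.334 = 0.71217; r = 45.411°.
D_min = 2·71.810° − 6·45.411° + 360° = 231.153°.
Rainbow angle = D_min − 180° = 51.153°.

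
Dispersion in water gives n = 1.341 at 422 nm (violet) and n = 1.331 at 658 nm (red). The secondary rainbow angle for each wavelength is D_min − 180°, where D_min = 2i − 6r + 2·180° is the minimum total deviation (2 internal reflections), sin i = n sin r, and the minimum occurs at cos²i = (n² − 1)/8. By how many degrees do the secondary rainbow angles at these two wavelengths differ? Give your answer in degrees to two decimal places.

2.60°

At 422 nm (n = 1.341): cos²i = 0.09979 → i = 71.586°, r = 45.034°, D_min = 232.966°, rainbow angle = 52.966°.
At 658 nm (n = 1.331): cos²i = 0.09645 → i = 71.907°, r = 45.575°, D_min = 230.365°, rainbow angle = 50.365°.
Angular width = |52.966° − 50.365°| = 2.601°.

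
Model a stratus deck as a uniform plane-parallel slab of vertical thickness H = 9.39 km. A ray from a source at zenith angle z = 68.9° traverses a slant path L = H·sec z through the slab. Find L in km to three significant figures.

sec z = 1/cos 68.9° = 2.7778.
L = 9.39 × 2.7778 = 26.084 km.

26.1 km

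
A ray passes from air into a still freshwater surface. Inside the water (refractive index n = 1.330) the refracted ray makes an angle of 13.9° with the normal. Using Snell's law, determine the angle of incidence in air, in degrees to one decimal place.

18.6°

Snell: sin θ_i = n · sin θ_r = 1.330 × sin 13.9° = 1.330 × 0.2402 = 0.3195.
θ_i = arcsin(0.3195) = 18.63°.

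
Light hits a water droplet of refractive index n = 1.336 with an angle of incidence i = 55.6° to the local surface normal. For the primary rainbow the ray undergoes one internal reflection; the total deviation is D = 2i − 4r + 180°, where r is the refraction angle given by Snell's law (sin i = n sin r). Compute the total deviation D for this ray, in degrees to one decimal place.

sin r = sin 55.6° / 1.336 = 0.8251/1.336 = 0.6176; r = 38.14°.
D = 2·55.6° − 4·38.14° + 180° = 111.20° − 152.56° + 180° = 138.64°.

138.6°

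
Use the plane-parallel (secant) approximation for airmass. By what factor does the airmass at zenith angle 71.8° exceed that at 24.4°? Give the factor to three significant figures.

X(71.8°)/X(24.4°) = sec 71.8° / sec 24.4° = cos 24.4° / cos 71.8° = 0.9107/0.3123 = 2.9157.

2.92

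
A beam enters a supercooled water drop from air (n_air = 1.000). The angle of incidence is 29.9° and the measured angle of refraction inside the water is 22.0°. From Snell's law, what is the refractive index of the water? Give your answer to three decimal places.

1.331

n = sin θ_i / sin θ_r = sin 29.9° / sin 22.0° = 0.4985 / 0.3746 = 1.3307.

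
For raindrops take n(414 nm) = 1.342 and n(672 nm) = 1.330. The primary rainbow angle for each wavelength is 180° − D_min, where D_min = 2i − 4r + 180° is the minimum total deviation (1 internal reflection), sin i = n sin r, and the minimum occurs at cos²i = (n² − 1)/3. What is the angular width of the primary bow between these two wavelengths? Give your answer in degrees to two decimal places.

At 414 nm (n = 1.342): cos²i = 0.26699 → i = 58.888°, r = 39.641°, D_min = 139.213°, rainbow angle = 40.787°.
At 672 nm (n = 1.330): cos²i = 0.25630 → i = 59.585°, r = 40.422°, D_min = 137.484°, rainbow angle = 42.516°.
Angular width = |40.787° − 42.516°| = 1.729°.

1.73°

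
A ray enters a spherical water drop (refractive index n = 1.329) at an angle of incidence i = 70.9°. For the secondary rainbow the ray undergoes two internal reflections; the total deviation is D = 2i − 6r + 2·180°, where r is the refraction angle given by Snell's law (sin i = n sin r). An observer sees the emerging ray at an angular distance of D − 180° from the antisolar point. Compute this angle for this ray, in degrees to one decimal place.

sin r = sin 70.9° / 1.329 = 0.9449/1.329 = 0.7110; r = 45.32°.
D = 2·70.9° − 6·45.32° + 2·180° = 141.80° − 271.91° + 360° = 229.89°.
Angle from antisolar point = D − 180° = 49.89°.

49.9°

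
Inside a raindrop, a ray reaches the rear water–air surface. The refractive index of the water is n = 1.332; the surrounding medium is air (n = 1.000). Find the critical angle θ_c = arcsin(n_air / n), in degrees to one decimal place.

sin θ_c = n_air / n = 1.000 / 1.332 = 0.7508.
θ_c = arcsin(0.7508) = 48.66°.

48.7°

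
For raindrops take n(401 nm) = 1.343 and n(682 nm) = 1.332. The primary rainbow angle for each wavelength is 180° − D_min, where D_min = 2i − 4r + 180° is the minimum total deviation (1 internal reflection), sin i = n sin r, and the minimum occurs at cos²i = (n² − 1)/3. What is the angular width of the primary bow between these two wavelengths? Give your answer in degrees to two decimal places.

1.58°

At 401 nm (n = 1.343): cos²i = 0.26788 → i = 58.830°, r = 39.577°, D_min = 139.354°, rainbow angle = 40.646°.
At 682 nm (n = 1.332): cos²i = 0.25807 → i = 59.469°, r = 40.290°, D_min = 137.776°, rainbow angle = 42.224°.
Angular width = |40.646° − 42.224°| = 1.578°.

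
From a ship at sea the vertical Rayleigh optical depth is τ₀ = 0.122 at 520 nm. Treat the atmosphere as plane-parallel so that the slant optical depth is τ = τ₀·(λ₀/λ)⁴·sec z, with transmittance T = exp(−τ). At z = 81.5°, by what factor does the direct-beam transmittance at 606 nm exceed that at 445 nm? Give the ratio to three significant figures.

Airmass: sec 81.5° = 6.7655.
τ(606 nm) = 0.122 × (520/606)⁴ × 6.7655 = 0.122 × 0.5422 × 6.7655 = 0.4475.
τ(445 nm) = 0.122 × (520/445)⁴ × 6.7655 = 0.122 × 1.8645 × 6.7655 = 1.5390.
T(606)/T(445) = exp(τ_B − τ_A) = exp(1.0915) = 2.9787.

2.98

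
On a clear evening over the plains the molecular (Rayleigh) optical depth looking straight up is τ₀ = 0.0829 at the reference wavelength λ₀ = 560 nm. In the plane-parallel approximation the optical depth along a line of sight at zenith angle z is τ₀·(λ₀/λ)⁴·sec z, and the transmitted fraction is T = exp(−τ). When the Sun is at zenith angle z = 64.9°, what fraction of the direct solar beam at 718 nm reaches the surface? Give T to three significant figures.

sec 64.9° = 2.3574.
τ = 0.0829 × (560/718)⁴ × 2.3574 = 0.0829 × 0.3700 × 2.3574 = 0.0723.
T = exp(−0.0723) = 0.9302.

0.930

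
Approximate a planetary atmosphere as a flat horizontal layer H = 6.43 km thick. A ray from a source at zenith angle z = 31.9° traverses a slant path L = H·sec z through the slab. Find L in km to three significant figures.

7.57 km

sec z = 1/cos 31.9° = 1.1779.
L = 6.43 × 1.1779 = 7.574 km.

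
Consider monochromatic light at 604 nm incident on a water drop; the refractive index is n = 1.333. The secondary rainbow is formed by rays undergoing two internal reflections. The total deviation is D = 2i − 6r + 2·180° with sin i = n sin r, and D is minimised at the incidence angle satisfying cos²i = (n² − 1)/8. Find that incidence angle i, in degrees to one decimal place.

71.8°

cos²i = (1.333² − 1)/8 = (1.77689 − 1)/8 = 0.09711.
cos i = 0.31163, so i = 71.843°.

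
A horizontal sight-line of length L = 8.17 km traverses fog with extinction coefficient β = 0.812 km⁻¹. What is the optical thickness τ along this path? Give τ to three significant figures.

τ = β·L = 0.812 × 8.17 = 6.6340.

6.63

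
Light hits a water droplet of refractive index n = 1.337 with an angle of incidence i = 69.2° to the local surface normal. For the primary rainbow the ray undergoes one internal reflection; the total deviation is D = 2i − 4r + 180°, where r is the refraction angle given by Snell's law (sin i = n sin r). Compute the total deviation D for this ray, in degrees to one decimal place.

sin r = sin 69.2° / 1.337 = 0.9348/1.337 = 0.6992; r = 44.36°.
D = 2·69.2° − 4·44.36° + 180° = 138.40° − 177.45° + 180° = 140.95°.

140.9°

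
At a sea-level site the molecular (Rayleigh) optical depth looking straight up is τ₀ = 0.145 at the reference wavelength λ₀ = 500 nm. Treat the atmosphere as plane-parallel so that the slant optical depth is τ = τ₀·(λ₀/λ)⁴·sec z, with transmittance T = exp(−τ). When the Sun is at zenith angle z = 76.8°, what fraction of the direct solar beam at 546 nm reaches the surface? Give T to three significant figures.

sec 76.8° = 4.3792.
τ = 0.145 × (500/546)⁴ × 4.3792 = 0.145 × 0.7032 × 4.3792 = 0.4466.
T = exp(−0.4466) = 0.6398.

0.640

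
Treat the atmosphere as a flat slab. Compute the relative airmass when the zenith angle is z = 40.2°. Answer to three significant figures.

X = sec z = 1/cos 40.2° = 1/0.7638 = 1.3093.

1.31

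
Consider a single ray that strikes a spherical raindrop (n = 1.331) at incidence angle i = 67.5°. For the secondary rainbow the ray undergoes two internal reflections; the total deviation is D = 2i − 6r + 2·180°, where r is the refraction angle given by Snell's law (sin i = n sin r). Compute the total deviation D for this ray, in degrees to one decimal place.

sin r = sin 67.5° / 1.331 = 0.9239/1.331 = 0.6941; r = 43.96°.
D = 2·67.5° − 6·43.96° + 2·180° = 135.00° − 263.74° + 360° = 231.26°.

231.3°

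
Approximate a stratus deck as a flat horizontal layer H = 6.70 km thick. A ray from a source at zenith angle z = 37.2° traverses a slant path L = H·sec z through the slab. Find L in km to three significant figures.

8.41 km

sec z = 1/cos 37.2° = 1.2554.
L = 6.70 × 1.2554 = 8.411 km.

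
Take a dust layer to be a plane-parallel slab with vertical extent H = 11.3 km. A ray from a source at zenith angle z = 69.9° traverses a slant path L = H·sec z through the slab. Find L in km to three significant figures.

32.9 km

sec z = 1/cos 69.9° = 2.9099.
L = 11.3 × 2.9099 = 32.881 km.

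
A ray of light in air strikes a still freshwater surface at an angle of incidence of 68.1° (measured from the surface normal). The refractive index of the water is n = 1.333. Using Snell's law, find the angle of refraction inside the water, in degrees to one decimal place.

Snell: sin θ_r = sin θ_i / n = sin 68.1° / 1.333 = 0.9278 / 1.333 = 0.6961.
θ_r = arcsin(0.6961) = 44.11°.

44.1°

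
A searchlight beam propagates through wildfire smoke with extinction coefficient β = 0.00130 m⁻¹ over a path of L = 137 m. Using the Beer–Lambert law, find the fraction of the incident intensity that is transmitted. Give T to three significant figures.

τ = β·L = 0.00130 × 137 = 0.1781.
T = exp(−0.1781) = 0.8369.

0.837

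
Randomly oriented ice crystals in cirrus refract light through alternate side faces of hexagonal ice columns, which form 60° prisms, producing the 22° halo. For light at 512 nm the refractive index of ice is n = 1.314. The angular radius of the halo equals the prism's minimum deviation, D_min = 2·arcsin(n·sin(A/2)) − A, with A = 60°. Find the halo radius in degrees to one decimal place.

22.1°

n·sin(A/2) = 1.314 × sin 30° = 1.314 × 0.5000 = 0.6570.
D_min = 2·arcsin(0.6570) − 60° = 2 × 41.071° − 60° = 22.143°.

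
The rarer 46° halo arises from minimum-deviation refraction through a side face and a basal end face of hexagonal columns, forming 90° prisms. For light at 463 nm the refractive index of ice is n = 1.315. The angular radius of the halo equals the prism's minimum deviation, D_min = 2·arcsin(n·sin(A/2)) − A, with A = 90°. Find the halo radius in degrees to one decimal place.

n·sin(A/2) = 1.315 × sin 45° = 1.315 × 0.7071 = 0.9298.
D_min = 2·arcsin(0.9298) − 90° = 2 × 68.411° − 90° = 46.821°.

46.8°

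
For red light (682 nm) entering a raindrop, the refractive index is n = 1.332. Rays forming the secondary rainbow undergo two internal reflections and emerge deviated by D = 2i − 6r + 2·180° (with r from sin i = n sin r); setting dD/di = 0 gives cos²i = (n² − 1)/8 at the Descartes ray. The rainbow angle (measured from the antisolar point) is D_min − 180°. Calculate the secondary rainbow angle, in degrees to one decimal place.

50.6°

cos²i = (1.77422 − 1)/8 = 0.09678; i = arccos(0.31109) = 71.875°.
sin r = sin 71.875°/1.332 = 0.71350; r = 45.520°.
D_min = 2·71.875° − 6·45.520° + 360° = 230.628°.
Rainbow angle = D_min − 180° = 50.628°.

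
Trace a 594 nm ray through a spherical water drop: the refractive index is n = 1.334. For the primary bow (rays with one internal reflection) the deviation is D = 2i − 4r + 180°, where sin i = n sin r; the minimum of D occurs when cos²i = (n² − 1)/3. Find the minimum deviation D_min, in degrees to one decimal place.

138.1°

cos²i = (1.77956 − 1)/3 = 0.25985; i = arccos(0.50976) = 59.352°.
sin r = sin 59.352°/1.334 = 0.64492; r = 40.159°.
D_min = 2·59.352° − 4·40.159° + 180° = 138.067°.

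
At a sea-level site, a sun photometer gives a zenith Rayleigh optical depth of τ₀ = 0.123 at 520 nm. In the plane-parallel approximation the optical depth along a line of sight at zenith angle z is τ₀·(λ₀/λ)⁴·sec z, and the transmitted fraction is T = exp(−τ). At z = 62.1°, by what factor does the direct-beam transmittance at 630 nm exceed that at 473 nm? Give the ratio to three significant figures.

Airmass: sec 62.1° = 2.1371.
τ(630 nm) = 0.123 × (520/630)⁴ × 2.1371 = 0.123 × 0.4641 × 2.1371 = 0.1220.
τ(473 nm) = 0.123 × (520/473)⁴ × 2.1371 = 0.123 × 1.4607 × 2.1371 = 0.3840.
T(630)/T(473) = exp(τ_B − τ_A) = exp(0.2620) = 1.2995.

1.30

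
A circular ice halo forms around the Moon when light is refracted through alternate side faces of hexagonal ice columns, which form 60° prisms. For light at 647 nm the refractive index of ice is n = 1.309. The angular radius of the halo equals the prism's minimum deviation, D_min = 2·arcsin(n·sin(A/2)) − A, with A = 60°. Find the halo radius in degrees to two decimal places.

n·sin(A/2) = 1.309 × sin 30° = 1.309 × 0.5000 = 0.6545.
D_min = 2·arcsin(0.6545) − 60° = 2 × 40.882° − 60° = 21.763°.

21.76°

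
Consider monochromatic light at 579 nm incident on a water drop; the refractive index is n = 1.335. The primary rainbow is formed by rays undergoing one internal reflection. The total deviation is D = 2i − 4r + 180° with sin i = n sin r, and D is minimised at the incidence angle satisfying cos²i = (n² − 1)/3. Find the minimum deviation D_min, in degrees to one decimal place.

cos²i = (1.78222 − 1)/3 = 0.26074; i = arccos(0.51063) = 59.294°.
sin r = sin 59.294°/1.335 = 0.64405; r = 40.094°.
D_min = 2·59.294° − 4·40.094° + 180° = 138.212°.

138.2°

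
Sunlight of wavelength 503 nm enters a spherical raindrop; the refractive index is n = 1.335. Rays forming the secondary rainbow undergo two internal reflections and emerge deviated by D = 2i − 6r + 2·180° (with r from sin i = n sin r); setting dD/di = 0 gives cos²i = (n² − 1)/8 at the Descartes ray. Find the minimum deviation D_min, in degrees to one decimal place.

231.4°

cos²i = (1.78222 − 1)/8 = 0.09778; i = arccos(0.31269) = 71.778°.
sin r = sin 71.778°/1.335 = 0.71150; r = 45.357°.
D_min = 2·71.778° − 6·45.357° + 360° = 231.414°.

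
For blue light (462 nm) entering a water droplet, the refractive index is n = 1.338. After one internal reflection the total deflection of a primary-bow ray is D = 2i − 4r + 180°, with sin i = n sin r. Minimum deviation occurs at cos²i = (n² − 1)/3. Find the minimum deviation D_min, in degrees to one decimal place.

cos²i = (1.79024 − 1)/3 = 0.26341; i = arccos(0.51324) = 59.120°.
sin r = sin 59.120°/1.338 = 0.64144; r = 39.899°.
D_min = 2·59.120° − 4·39.899° + 180° = 138.643°.

138.6°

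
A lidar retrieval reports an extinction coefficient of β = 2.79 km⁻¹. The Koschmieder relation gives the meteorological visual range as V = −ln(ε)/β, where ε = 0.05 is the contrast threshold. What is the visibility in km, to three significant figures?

V = −ln(0.05) / 2.79 = 2.996 / 2.79 = 1.0737 km.

1.07 km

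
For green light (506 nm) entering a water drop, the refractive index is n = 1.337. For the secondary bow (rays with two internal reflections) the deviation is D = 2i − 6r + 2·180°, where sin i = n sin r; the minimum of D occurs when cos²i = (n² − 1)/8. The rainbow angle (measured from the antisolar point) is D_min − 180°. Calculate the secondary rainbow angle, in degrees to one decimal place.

51.9°

cos²i = (1.78757 − 1)/8 = 0.09845; i = arccos(0.31376) = 71.714°.
sin r = sin 71.714°/1.337 = 0.71017; r = 45.249°.
D_min = 2·71.714° − 6·45.249° + 360° = 231.934°.
Rainbow angle = D_min − 180° = 51.934°.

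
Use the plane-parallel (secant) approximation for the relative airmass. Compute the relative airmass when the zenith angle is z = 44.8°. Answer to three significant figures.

X = sec z = 1/cos 44.8° = 1/0.7096 = 1.4093.

1.41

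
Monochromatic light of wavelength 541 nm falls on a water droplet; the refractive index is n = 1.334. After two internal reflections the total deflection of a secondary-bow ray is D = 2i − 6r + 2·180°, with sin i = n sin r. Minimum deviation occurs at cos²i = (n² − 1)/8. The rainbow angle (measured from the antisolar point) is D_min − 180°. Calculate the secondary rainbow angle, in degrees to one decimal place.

51.2°

cos²i = (1.77956 − 1)/8 = 0.09744; i = arccos(0.31216) = 71.810°.
sin r = sin 71.810°/1.334 = 0.71217; r = 45.411°.
D_min = 2·71.810° − 6·45.411° + 360° = 231.153°.
Rainbow angle = D_min − 180° = 51.153°.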